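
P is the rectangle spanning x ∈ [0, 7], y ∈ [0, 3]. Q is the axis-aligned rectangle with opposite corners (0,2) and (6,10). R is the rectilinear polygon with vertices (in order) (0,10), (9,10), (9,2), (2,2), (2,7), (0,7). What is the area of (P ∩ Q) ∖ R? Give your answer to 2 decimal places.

2.00

|P ∩ Q| = 6.
|(P ∩ Q) ∩ R| = 4.
|(P ∩ Q) ∖ R| = 6 − 4 = 2.00.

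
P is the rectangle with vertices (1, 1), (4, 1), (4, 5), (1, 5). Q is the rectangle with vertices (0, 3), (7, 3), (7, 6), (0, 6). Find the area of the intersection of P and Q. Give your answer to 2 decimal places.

|P∩Q|: x∈[1,4], y∈[3,5] → 3·2 = 6.

6.00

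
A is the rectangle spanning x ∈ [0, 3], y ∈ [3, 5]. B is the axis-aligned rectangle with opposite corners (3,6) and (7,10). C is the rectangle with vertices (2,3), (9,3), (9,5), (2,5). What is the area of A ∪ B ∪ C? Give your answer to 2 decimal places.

34.00

By inclusion–exclusion:
Individual areas: |A| = 6, |B| = 16, |C| = 14.
|A∩B| = 0 (no overlap).
|A∩C|: x∈[2,3], y∈[3,5] → 1·2 = 2.
|B∩C| = 0 (no overlap).
|A∩B∩C| = 0.
|A ∪ B ∪ C| = 36 − 2 + 0 = 34.00.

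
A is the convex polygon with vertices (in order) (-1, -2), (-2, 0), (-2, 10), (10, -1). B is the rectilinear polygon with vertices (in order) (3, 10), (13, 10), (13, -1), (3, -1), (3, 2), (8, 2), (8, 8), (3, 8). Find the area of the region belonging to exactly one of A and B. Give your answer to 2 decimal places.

119.32

|A| = 71.5, |B| = 80, |A∩B| = 16.0909.
|A △ B| = |A| + |B| − 2·|A∩B| = 71.5 + 80 − 32.1818 = 119.32.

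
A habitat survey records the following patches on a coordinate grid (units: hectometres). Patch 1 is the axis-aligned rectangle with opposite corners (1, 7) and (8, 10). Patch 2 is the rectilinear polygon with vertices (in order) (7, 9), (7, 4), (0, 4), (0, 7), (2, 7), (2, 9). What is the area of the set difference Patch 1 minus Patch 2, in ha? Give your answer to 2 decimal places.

11.00

|Patch 1| = 21, |Patch 1∩Patch 2| = 10.
|Patch 1 ∖ Patch 2| = |Patch 1| − |Patch 1∩Patch 2| = 21 − 10 = 11.00.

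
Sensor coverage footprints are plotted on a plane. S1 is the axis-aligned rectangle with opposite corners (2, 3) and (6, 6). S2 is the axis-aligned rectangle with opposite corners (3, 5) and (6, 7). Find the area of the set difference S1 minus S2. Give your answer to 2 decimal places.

9.00

|S1∩S2|: x∈[3,6], y∈[5,6] → 3·1 = 3.
|S1| = 12.
|S1 ∖ S2| = |S1| − |S1∩S2| = 12 − 3 = 9.00.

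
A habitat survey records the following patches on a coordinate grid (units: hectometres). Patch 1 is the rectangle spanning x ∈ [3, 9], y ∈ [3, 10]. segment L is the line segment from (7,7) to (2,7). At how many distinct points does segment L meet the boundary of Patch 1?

1

The segment meets the boundary at (3,7).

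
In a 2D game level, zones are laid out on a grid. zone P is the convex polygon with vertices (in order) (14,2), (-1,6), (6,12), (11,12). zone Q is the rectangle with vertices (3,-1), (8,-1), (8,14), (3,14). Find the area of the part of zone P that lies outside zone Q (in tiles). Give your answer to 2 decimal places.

49.19

|zone P| = 84, |zone P∩zone Q| = 34.8095.
|zone P ∖ zone Q| = |zone P| − |zone P∩zone Q| = 84 − 34.8095 = 49.19.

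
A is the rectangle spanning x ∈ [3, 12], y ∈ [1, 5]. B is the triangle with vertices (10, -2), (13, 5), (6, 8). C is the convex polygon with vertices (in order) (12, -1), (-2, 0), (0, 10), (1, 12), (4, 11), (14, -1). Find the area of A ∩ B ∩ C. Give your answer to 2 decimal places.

10.23

The intersection is the polygon with vertices (11.286,1), (8.8,1), (7.2,5), (9,5), (11.642,1.83).
By the shoelace formula its area is 10.23.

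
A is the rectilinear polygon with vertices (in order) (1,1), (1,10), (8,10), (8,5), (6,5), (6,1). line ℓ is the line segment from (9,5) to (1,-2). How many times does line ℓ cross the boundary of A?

The segment meets the boundary at (4.429,1), (6,2.375).

2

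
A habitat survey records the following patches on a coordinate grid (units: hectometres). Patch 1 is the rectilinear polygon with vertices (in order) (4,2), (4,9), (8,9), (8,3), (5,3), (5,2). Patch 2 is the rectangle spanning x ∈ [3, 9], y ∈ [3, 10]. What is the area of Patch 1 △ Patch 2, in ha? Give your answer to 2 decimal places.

|Patch 1| = 25, |Patch 2| = 42, |Patch 1∩Patch 2| = 24.
|Patch 1 △ Patch 2| = |Patch 1| + |Patch 2| − 2·|Patch 1∩Patch 2| = 25 + 42 − 48 = 19.00.

19.00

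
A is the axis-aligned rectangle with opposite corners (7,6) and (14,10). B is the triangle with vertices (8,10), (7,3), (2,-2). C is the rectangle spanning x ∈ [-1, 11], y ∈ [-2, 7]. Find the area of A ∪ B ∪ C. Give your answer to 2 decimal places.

132.25

By inclusion–exclusion:
Individual areas: |A| = 28, |B| = 15, |C| = 108.
|A∩B| = 1.8571.
|A∩C|: x∈[7,11], y∈[6,7] → 4·1 = 4.
|B∩C| = 13.3929.
|A∩B∩C| = 0.5.
|A ∪ B ∪ C| = 151 − 19.25 + 0.5 = 132.25.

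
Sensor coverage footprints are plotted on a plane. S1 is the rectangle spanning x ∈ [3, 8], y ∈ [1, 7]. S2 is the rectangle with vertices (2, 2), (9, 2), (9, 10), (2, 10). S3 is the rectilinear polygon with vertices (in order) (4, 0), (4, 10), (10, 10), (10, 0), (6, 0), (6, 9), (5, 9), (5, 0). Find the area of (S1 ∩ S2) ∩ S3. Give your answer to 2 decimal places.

15.00

|S1 ∩ S2| = 25.
|(S1 ∩ S2) ∩ S3| = 15.00.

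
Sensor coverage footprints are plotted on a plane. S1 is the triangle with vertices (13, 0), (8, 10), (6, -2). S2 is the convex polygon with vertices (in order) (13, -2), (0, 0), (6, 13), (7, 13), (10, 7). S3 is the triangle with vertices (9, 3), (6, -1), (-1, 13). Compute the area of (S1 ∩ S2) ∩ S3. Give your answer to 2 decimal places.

The region (S1 ∩ S2) ∩ S3 is the polygon with vertices (7.143,4.857), (9,3), (6.214,-0.714).
By the shoelace formula its area is 6.04.

6.04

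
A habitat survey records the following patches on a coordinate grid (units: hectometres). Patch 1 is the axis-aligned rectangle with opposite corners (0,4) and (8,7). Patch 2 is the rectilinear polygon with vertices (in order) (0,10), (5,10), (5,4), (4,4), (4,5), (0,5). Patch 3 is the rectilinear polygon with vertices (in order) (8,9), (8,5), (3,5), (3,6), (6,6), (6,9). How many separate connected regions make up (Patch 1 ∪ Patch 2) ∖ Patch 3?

(Patch 1 ∪ Patch 2) ∖ Patch 3 is a single connected region.

1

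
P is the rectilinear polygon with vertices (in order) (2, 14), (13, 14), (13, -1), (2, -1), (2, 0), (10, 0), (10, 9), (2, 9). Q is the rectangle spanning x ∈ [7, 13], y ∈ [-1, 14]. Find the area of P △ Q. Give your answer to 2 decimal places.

57.00

|P| = 93, |Q| = 90, |P∩Q| = 63.
|P △ Q| = |P| + |Q| − 2·|P∩Q| = 93 + 90 − 126 = 57.00.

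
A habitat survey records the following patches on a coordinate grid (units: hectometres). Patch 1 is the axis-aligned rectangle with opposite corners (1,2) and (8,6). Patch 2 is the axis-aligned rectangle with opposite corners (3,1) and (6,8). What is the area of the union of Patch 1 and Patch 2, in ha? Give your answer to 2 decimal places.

By inclusion–exclusion:
Individual areas: |Patch 1| = 28, |Patch 2| = 21.
|Patch 1∩Patch 2|: x∈[3,6], y∈[2,6] → 3·4 = 12.
|Patch 1 ∪ Patch 2| = 49 − 12 = 37.00.

37.00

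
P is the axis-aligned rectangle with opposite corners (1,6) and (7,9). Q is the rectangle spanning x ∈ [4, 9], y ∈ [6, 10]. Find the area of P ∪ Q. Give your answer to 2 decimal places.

By inclusion–exclusion:
Individual areas: |P| = 18, |Q| = 20.
|P∩Q|: x∈[4,7], y∈[6,9] → 3·3 = 9.
|P ∪ Q| = 38 − 9 = 29.00.

29.00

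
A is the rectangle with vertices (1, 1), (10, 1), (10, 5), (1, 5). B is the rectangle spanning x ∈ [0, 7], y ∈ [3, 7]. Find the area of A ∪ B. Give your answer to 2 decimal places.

By inclusion–exclusion:
Individual areas: |A| = 36, |B| = 28.
|A∩B|: x∈[1,7], y∈[3,5] → 6·2 = 12.
|A ∪ B| = 64 − 12 = 52.00.

52.00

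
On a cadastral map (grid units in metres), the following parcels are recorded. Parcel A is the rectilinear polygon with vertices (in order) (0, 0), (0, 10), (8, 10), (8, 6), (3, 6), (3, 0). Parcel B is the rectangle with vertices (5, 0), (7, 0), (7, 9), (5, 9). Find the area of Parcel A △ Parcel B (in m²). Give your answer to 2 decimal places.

56.00

|Parcel A| = 50, |Parcel B| = 18, |Parcel A∩Parcel B| = 6.
|Parcel A △ Parcel B| = |Parcel A| + |Parcel B| − 2·|Parcel A∩Parcel B| = 50 + 18 − 12 = 56.00.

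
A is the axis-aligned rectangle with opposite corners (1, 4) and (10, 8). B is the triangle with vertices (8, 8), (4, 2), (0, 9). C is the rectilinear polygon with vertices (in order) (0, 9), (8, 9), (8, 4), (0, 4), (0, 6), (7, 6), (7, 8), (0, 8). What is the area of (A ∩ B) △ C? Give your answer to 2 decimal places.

|A ∩ B| = 19.6488.
|(A ∩ B) ∩ C| = 8.1786.
|(A ∩ B) △ C| = 19.6488 + 26 − 16.3571 = 29.29.

29.29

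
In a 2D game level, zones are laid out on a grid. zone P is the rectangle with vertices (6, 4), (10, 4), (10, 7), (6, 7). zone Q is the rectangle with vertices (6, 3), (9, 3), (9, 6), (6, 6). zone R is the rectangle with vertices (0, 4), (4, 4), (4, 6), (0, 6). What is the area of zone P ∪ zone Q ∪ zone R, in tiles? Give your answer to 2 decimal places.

By inclusion–exclusion:
Individual areas: |zone P| = 12, |zone Q| = 9, |zone R| = 8.
|zone P∩zone Q|: x∈[6,9], y∈[4,6] → 3·2 = 6.
|zone P∩zone R| = 0 (no overlap).
|zone Q∩zone R| = 0 (no overlap).
|zone P∩zone Q∩zone R| = 0.
|zone P ∪ zone Q ∪ zone R| = 29 − 6 + 0 = 23.00.

23.00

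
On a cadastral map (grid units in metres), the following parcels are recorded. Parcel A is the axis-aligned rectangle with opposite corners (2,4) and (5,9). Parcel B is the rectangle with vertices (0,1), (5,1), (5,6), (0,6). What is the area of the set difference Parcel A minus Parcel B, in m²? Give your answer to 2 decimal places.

9.00

|Parcel A∩Parcel B|: x∈[2,5], y∈[4,6] → 3·2 = 6.
|Parcel A| = 15.
|Parcel A ∖ Parcel B| = |Parcel A| − |Parcel A∩Parcel B| = 15 − 6 = 9.00.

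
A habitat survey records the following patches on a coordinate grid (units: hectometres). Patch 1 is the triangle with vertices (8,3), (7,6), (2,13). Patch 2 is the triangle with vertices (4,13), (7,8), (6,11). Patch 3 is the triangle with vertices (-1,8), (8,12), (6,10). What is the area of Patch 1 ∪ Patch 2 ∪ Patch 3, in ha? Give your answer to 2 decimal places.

By inclusion–exclusion:
Individual areas: |Patch 1| = 4, |Patch 2| = 2, |Patch 3| = 5.
|Patch 1∩Patch 2| = 0.
|Patch 1∩Patch 3| = 0.235.
|Patch 2∩Patch 3| = 0.5864.
|Patch 1∩Patch 2∩Patch 3| = 0.
|Patch 1 ∪ Patch 2 ∪ Patch 3| = 11 − 0.8214 + 0 = 10.18.

10.18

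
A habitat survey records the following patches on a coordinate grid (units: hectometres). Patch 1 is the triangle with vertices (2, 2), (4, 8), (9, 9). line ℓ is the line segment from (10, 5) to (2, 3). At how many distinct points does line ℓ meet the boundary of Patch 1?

The segment meets the boundary at (2.364,3.091), (3.333,3.333).

2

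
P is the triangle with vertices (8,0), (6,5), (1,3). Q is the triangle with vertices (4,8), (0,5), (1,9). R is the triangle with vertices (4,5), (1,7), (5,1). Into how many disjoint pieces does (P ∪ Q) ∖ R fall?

3

(P ∪ Q) ∖ R splits into 3 disjoint pieces (area 3.2561, area 9.3327, area 6.2958).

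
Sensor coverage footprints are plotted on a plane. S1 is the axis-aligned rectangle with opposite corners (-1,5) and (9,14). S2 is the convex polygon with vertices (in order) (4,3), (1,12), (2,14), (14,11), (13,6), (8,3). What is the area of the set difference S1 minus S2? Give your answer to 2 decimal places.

|S1| = 90, |S1∩S2| = 56.7083.
|S1 ∖ S2| = |S1| − |S1∩S2| = 90 − 56.7083 = 33.29.

33.29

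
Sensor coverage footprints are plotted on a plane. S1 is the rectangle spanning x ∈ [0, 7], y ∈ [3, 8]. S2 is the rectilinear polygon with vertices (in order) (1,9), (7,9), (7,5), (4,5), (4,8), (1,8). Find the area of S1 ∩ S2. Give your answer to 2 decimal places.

9.00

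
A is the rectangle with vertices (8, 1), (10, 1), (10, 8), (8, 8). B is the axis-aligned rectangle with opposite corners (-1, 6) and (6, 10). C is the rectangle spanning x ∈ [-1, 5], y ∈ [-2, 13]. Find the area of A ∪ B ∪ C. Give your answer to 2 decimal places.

108.00

By inclusion–exclusion:
Individual areas: |A| = 14, |B| = 28, |C| = 90.
|A∩B| = 0 (no overlap).
|A∩C| = 0 (no overlap).
|B∩C|: x∈[-1,5], y∈[6,10] → 6·4 = 24.
|A∩B∩C| = 0.
|A ∪ B ∪ C| = 132 − 24 + 0 = 108.00.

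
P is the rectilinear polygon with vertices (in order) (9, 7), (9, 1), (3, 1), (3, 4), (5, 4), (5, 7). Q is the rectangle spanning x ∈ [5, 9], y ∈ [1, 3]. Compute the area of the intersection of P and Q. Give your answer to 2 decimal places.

The intersection is the polygon with vertices (9,1), (5,1), (5,3), (9,3).
By the shoelace formula its area is 8.00.

8.00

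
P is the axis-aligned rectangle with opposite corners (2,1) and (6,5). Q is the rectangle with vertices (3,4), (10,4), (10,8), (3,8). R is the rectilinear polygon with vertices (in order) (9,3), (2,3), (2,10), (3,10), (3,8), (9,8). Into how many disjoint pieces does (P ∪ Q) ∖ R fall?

2

(P ∪ Q) ∖ R splits into 2 disjoint pieces (area 8, area 4).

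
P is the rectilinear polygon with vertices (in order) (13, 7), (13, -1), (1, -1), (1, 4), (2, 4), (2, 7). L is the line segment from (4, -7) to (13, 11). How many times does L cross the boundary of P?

The segment meets the boundary at (11,7), (7,-1).

2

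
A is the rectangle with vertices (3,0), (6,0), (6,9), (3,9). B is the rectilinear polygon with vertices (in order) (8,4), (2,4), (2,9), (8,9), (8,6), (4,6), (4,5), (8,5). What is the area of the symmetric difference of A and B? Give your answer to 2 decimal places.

|A| = 27, |B| = 26, |A∩B| = 13.
|A △ B| = |A| + |B| − 2·|A∩B| = 27 + 26 − 26 = 27.00.

27.00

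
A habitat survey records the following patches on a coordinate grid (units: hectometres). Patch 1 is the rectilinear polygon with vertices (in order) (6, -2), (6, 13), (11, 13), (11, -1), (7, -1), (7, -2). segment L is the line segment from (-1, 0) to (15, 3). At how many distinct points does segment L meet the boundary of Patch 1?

2

The segment meets the boundary at (11,2.25), (6,1.312).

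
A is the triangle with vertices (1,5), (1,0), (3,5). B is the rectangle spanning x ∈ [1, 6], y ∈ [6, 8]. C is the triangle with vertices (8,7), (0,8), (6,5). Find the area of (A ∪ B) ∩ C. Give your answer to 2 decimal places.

The region (A ∪ B) ∩ C is the polygon with vertices (6,6), (4,6), (1,7.5), (1,7.875), (6,7.25).
By the shoelace formula its area is 5.56.

5.56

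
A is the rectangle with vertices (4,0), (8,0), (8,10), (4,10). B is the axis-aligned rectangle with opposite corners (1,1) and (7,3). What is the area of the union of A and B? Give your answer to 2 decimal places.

46.00

By inclusion–exclusion:
Individual areas: |A| = 40, |B| = 12.
|A∩B|: x∈[4,7], y∈[1,3] → 3·2 = 6.
|A ∪ B| = 52 − 6 = 46.00.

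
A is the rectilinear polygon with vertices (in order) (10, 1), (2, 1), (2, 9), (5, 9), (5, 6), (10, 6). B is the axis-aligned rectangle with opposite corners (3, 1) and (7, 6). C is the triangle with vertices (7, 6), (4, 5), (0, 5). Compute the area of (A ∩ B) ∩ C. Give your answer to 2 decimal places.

1.36

The region (A ∩ B) ∩ C is the polygon with vertices (3,5.429), (7,6), (4,5), (3,5).
By the shoelace formula its area is 1.36.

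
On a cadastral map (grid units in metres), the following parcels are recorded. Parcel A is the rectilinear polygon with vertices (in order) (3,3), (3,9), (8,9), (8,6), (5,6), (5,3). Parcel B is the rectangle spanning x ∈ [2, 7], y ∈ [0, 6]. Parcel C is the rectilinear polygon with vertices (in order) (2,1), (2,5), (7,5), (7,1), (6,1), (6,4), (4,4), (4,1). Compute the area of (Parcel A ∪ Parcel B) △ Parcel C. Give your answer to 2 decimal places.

31.00

|Parcel A ∪ Parcel B| = 45.
|(Parcel A ∪ Parcel B) ∩ Parcel C| = 14.
|(Parcel A ∪ Parcel B) △ Parcel C| = 45 + 14 − 28 = 31.00.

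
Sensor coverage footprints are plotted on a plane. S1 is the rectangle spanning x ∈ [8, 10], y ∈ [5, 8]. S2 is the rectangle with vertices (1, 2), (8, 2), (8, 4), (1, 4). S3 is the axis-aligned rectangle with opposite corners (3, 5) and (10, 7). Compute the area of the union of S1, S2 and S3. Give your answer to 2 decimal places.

By inclusion–exclusion:
Individual areas: |S1| = 6, |S2| = 14, |S3| = 14.
|S1∩S2| = 0 (no overlap).
|S1∩S3|: x∈[8,10], y∈[5,7] → 2·2 = 4.
|S2∩S3| = 0 (no overlap).
|S1∩S2∩S3| = 0.
|S1 ∪ S2 ∪ S3| = 34 − 4 + 0 = 30.00.

30.00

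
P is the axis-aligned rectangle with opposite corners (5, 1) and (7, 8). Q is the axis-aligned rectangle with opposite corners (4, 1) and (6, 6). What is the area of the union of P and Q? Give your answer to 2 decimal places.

19.00

By inclusion–exclusion:
Individual areas: |P| = 14, |Q| = 10.
|P∩Q|: x∈[5,6], y∈[1,6] → 1·5 = 5.
|P ∪ Q| = 24 − 5 = 19.00.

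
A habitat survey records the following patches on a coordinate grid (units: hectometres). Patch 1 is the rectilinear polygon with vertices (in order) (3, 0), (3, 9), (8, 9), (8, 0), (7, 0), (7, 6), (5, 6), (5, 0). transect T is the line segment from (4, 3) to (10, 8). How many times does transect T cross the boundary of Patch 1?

The segment meets the boundary at (8,6.333), (7,5.5), (5,3.833).

3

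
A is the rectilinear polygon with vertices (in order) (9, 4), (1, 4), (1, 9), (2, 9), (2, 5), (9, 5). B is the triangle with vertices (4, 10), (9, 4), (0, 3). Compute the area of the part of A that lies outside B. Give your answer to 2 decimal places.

|A| = 12, |A∩B| = 8.2083.
|A ∖ B| = |A| − |A∩B| = 12 − 8.2083 = 3.79.

3.79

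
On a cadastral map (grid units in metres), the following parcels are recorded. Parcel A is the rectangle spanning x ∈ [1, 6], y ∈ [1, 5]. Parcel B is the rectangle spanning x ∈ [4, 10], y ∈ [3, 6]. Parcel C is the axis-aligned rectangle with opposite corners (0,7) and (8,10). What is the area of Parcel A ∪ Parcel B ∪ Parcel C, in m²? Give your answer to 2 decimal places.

By inclusion–exclusion:
Individual areas: |Parcel A| = 20, |Parcel B| = 18, |Parcel C| = 24.
|Parcel A∩Parcel B|: x∈[4,6], y∈[3,5] → 2·2 = 4.
|Parcel A∩Parcel C| = 0 (no overlap).
|Parcel B∩Parcel C| = 0 (no overlap).
|Parcel A∩Parcel B∩Parcel C| = 0.
|Parcel A ∪ Parcel B ∪ Parcel C| = 62 − 4 + 0 = 58.00.

58.00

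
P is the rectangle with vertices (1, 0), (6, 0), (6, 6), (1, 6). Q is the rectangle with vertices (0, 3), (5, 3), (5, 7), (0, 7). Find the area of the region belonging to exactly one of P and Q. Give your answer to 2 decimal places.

26.00

|P∩Q|: x∈[1,5], y∈[3,6] → 4·3 = 12.
|P △ Q| = |P| + |Q| − 2·|P∩Q| = 30 + 20 − 24 = 26.00.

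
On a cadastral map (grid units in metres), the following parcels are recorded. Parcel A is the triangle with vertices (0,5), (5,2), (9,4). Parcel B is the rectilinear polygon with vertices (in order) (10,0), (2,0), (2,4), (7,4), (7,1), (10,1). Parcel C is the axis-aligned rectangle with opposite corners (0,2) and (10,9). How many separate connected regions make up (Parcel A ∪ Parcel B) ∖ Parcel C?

(Parcel A ∪ Parcel B) ∖ Parcel C is a single connected region.

1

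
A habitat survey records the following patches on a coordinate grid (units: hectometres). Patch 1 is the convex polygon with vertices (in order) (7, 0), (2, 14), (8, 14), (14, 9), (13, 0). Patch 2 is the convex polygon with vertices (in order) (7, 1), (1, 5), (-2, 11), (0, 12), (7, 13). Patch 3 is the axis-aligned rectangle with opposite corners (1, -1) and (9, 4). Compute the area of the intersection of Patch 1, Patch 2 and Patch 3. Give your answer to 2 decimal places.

2.62

The intersection is the polygon with vertices (7,1), (6.531,1.312), (5.571,4), (7,4).
By the shoelace formula its area is 2.62.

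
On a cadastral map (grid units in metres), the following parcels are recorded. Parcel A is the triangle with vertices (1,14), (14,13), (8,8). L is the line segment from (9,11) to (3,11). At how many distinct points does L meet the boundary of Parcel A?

1

The segment meets the boundary at (4.5,11).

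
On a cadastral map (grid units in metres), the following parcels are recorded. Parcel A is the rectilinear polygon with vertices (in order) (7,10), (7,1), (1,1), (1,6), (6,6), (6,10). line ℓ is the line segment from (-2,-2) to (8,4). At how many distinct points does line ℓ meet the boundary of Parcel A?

The segment meets the boundary at (7,3.4), (3,1).

2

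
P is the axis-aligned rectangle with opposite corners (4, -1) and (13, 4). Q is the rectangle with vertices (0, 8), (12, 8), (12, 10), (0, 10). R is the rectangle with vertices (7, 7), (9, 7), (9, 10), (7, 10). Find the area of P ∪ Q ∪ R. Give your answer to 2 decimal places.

By inclusion–exclusion:
Individual areas: |P| = 45, |Q| = 24, |R| = 6.
|P∩Q| = 0 (no overlap).
|P∩R| = 0 (no overlap).
|Q∩R|: x∈[7,9], y∈[8,10] → 2·2 = 4.
|P∩Q∩R| = 0.
|P ∪ Q ∪ R| = 75 − 4 + 0 = 71.00.

71.00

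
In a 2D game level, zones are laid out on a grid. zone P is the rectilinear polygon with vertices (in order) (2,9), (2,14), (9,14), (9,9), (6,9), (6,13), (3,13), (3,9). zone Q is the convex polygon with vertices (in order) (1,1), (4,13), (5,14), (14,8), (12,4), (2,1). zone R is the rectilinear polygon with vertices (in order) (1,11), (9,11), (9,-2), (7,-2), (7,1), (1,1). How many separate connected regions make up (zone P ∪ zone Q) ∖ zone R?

1

(zone P ∪ zone Q) ∖ zone R is a single connected region.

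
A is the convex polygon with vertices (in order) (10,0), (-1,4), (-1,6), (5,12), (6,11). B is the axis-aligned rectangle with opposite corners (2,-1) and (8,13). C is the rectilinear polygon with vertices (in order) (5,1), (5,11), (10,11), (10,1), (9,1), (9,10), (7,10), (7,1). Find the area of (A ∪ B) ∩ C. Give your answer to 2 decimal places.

|A ∪ B| = 100.9091.
|(A ∪ B) ∩ C| = 21.56.

21.56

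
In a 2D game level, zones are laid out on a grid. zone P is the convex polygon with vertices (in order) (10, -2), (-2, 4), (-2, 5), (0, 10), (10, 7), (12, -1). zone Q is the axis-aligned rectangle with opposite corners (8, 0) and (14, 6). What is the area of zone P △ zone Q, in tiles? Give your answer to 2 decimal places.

97.00

|zone P| = 97, |zone Q| = 36, |zone P∩zone Q| = 18.
|zone P △ zone Q| = |zone P| + |zone Q| − 2·|zone P∩zone Q| = 97 + 36 − 36 = 97.00.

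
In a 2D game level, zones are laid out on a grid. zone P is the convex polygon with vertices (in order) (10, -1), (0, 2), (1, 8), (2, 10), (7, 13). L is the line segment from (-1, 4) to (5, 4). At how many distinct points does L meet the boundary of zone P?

1

The segment meets the boundary at (0.333,4).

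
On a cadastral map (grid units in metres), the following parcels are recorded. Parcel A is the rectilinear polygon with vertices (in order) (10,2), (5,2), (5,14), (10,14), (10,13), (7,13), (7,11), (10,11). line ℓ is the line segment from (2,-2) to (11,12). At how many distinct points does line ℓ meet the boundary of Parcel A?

2

The segment meets the boundary at (10,10.444), (5,2.667).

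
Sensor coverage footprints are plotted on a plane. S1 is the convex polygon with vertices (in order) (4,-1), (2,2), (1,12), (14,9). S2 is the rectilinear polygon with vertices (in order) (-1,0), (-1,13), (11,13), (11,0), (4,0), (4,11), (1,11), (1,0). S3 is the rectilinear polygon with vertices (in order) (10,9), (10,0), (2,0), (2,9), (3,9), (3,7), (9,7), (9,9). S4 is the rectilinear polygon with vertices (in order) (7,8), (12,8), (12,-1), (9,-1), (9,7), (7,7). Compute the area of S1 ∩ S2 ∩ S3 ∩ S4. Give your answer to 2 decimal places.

3.50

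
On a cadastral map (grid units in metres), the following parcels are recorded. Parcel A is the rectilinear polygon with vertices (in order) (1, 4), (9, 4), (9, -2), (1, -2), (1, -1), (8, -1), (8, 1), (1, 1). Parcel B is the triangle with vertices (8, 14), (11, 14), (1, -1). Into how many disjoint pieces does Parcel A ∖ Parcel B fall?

2

Parcel A ∖ Parcel B splits into 2 disjoint pieces (area 4.9, area 27).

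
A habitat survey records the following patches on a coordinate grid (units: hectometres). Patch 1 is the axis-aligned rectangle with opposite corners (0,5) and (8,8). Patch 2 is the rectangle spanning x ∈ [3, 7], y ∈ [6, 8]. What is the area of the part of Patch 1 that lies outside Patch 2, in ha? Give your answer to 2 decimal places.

|Patch 1∩Patch 2|: x∈[3,7], y∈[6,8] → 4·2 = 8.
|Patch 1| = 24.
|Patch 1 ∖ Patch 2| = |Patch 1| − |Patch 1∩Patch 2| = 24 − 8 = 16.00.

16.00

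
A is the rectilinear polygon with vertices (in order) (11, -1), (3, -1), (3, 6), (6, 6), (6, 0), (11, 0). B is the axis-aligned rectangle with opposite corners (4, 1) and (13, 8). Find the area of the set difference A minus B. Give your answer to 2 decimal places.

16.00

|A| = 26, |A∩B| = 10.
|A ∖ B| = |A| − |A∩B| = 26 − 10 = 16.00.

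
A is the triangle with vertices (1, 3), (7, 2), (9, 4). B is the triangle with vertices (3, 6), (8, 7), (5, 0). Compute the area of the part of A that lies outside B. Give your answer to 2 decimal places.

|A| = 7, |A∩B| = 2.6839.
|A ∖ B| = |A| − |A∩B| = 7 − 2.6839 = 4.32.

4.32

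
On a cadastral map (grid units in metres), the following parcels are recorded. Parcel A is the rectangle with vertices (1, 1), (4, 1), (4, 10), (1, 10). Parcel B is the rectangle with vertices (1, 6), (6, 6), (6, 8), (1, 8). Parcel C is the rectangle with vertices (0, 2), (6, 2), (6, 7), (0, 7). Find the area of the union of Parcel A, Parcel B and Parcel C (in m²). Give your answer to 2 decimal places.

44.00

By inclusion–exclusion:
Individual areas: |Parcel A| = 27, |Parcel B| = 10, |Parcel C| = 30.
|Parcel A∩Parcel B|: x∈[1,4], y∈[6,8] → 3·2 = 6.
|Parcel A∩Parcel C|: x∈[1,4], y∈[2,7] → 3·5 = 15.
|Parcel B∩Parcel C|: x∈[1,6], y∈[6,7] → 5·1 = 5.
|Parcel A∩Parcel B∩Parcel C| = 3.
|Parcel A ∪ Parcel B ∪ Parcel C| = 67 − 26 + 3 = 44.00.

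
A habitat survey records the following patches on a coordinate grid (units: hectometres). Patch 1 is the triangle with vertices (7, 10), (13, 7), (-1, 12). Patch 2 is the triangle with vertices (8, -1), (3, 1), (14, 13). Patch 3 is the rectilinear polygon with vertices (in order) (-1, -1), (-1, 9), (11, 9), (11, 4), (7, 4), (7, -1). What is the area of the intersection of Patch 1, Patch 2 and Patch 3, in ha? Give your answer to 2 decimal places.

The intersection is the polygon with vertices (9.61,8.211), (9.914,8.543), (11,8), (11,7.714).
By the shoelace formula its area is 0.46.

0.46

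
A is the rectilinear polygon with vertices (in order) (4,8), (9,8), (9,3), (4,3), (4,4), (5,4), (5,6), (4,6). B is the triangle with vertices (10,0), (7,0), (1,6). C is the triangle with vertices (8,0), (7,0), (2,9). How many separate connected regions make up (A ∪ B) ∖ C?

(A ∪ B) ∖ C splits into 3 disjoint pieces (area 21.25, area 2.4, area 4.5556).

3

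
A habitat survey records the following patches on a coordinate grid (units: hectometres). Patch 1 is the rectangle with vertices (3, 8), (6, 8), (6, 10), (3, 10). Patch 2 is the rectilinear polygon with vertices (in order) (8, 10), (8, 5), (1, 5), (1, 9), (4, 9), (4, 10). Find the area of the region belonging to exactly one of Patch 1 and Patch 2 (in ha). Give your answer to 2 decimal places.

|Patch 1| = 6, |Patch 2| = 32, |Patch 1∩Patch 2| = 5.
|Patch 1 △ Patch 2| = |Patch 1| + |Patch 2| − 2·|Patch 1∩Patch 2| = 6 + 32 − 10 = 28.00.

28.00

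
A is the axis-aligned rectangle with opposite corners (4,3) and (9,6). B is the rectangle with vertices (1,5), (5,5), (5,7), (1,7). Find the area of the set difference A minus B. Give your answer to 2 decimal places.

|A∩B|: x∈[4,5], y∈[5,6] → 1·1 = 1.
|A| = 15.
|A ∖ B| = |A| − |A∩B| = 15 − 1 = 14.00.

14.00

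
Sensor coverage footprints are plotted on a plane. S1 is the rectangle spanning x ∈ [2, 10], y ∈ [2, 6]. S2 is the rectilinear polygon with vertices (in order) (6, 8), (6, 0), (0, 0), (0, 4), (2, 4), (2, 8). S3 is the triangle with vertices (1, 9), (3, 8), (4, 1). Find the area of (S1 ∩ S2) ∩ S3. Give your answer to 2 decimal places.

The region (S1 ∩ S2) ∩ S3 is the polygon with vertices (3.625,2), (2.125,6), (3.286,6), (3.857,2).
By the shoelace formula its area is 2.79.

2.79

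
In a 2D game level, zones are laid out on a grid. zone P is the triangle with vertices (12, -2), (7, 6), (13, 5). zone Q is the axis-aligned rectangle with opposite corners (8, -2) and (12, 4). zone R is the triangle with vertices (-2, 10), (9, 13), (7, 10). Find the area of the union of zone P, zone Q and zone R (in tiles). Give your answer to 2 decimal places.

47.75

By inclusion–exclusion:
Individual areas: |zone P| = 21.5, |zone Q| = 24, |zone R| = 13.5.
|zone P∩zone Q| = 11.25.
|zone P∩zone R| = 0.
|zone Q∩zone R| = 0.
|zone P∩zone Q∩zone R| = 0.
|zone P ∪ zone Q ∪ zone R| = 59 − 11.25 + 0 = 47.75.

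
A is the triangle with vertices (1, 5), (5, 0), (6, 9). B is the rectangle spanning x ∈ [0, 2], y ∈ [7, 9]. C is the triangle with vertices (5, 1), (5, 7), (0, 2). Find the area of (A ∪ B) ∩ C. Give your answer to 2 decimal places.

The region (A ∪ B) ∩ C is the polygon with vertices (1.889,3.889), (5,7), (5,1), (4.048,1.19).
By the shoelace formula its area is 10.41.

10.41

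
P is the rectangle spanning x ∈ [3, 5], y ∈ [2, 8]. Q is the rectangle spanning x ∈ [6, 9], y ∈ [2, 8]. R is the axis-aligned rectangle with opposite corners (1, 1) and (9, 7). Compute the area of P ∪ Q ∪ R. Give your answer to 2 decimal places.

By inclusion–exclusion:
Individual areas: |P| = 12, |Q| = 18, |R| = 48.
|P∩Q| = 0 (no overlap).
|P∩R|: x∈[3,5], y∈[2,7] → 2·5 = 10.
|Q∩R|: x∈[6,9], y∈[2,7] → 3·5 = 15.
|P∩Q∩R| = 0.
|P ∪ Q ∪ R| = 78 − 25 + 0 = 53.00.

53.00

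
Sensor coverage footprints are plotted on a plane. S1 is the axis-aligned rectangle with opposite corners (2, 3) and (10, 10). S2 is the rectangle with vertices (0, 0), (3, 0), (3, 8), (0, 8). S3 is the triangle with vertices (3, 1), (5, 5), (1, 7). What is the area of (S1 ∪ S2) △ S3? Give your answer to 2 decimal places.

67.00

|S1 ∪ S2| = 75.
|(S1 ∪ S2) ∩ S3| = 9.
|(S1 ∪ S2) △ S3| = 75 + 10 − 18 = 67.00.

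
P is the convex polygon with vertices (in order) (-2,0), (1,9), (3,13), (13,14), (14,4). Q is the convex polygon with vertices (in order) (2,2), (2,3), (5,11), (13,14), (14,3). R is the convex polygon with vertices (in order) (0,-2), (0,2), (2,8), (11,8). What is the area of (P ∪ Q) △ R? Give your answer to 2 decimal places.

|P ∪ Q| = 150.4556.
|(P ∪ Q) ∩ R| = 44.2586.
|(P ∪ Q) △ R| = 150.4556 + 49 − 88.5172 = 110.94.

110.94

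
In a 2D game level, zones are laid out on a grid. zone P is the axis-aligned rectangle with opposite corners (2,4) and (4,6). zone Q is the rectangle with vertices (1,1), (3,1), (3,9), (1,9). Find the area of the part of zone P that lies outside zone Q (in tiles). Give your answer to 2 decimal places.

|zone P∩zone Q|: x∈[2,3], y∈[4,6] → 1·2 = 2.
|zone P| = 4.
|zone P ∖ zone Q| = |zone P| − |zone P∩zone Q| = 4 − 2 = 2.00.

2.00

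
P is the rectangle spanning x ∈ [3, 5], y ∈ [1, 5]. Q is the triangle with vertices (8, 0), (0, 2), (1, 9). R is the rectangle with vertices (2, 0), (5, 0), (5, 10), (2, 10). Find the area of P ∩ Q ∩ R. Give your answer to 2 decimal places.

The intersection is the polygon with vertices (4,1), (3,1.25), (3,5), (4.111,5), (5,3.857), (5,1).
By the shoelace formula its area is 7.37.

7.37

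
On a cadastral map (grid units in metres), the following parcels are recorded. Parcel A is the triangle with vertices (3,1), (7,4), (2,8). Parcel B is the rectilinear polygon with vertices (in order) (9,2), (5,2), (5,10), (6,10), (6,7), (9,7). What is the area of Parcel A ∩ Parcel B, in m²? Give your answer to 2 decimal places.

The intersection is the polygon with vertices (7,4), (5,2.5), (5,5.6).
By the shoelace formula its area is 3.10.

3.10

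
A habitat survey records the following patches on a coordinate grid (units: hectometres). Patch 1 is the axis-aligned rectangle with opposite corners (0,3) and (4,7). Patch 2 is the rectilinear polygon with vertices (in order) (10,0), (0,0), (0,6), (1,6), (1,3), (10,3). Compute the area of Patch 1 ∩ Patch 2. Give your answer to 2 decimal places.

3.00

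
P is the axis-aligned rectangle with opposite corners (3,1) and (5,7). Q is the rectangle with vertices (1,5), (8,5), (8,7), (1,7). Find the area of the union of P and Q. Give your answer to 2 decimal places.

22.00

By inclusion–exclusion:
Individual areas: |P| = 12, |Q| = 14.
|P∩Q|: x∈[3,5], y∈[5,7] → 2·2 = 4.
|P ∪ Q| = 26 − 4 = 22.00.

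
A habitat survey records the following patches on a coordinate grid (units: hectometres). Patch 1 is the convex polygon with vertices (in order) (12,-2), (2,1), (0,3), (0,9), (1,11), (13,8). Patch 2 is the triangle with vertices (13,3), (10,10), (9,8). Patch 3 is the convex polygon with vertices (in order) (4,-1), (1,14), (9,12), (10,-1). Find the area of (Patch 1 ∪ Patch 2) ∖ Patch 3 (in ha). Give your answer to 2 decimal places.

|Patch 1 ∪ Patch 2| = 122.8198.
|(Patch 1 ∪ Patch 2) ∩ Patch 3| = 69.1192.
|(Patch 1 ∪ Patch 2) ∖ Patch 3| = 122.8198 − 69.1192 = 53.70.

53.70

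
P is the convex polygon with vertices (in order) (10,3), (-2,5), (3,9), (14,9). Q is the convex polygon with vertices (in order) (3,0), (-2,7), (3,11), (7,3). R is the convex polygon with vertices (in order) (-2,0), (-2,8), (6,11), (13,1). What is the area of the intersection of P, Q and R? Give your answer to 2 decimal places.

23.11

The intersection is the polygon with vertices (-1.091,5.727), (3,9), (4,9), (6.727,3.546), (-0.378,4.73).
By the shoelace formula its area is 23.11.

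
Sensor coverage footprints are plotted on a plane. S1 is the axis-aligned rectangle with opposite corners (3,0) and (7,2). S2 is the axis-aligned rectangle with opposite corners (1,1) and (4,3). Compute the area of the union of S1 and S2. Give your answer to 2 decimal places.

13.00

By inclusion–exclusion:
Individual areas: |S1| = 8, |S2| = 6.
|S1∩S2|: x∈[3,4], y∈[1,2] → 1·1 = 1.
|S1 ∪ S2| = 14 − 1 = 13.00.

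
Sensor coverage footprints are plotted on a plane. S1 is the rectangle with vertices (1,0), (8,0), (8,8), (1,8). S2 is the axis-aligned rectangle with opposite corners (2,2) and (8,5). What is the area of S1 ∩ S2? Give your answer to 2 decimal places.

18.00

|S1∩S2|: x∈[2,8], y∈[2,5] → 6·3 = 18.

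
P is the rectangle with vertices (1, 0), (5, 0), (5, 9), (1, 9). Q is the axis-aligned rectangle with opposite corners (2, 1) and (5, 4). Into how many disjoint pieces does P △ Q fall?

1

P △ Q is a single connected region.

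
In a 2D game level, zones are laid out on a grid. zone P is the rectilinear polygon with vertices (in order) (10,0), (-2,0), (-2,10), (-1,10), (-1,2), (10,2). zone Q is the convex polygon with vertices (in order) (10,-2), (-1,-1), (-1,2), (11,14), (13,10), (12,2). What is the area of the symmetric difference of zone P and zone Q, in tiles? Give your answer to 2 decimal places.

118.50

|zone P| = 32, |zone Q| = 130.5, |zone P∩zone Q| = 22.
|zone P △ zone Q| = |zone P| + |zone Q| − 2·|zone P∩zone Q| = 32 + 130.5 − 44 = 118.50.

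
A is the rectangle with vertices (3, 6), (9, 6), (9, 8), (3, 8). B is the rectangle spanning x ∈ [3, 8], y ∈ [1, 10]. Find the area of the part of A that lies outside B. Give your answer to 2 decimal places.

2.00

|A∩B|: x∈[3,8], y∈[6,8] → 5·2 = 10.
|A| = 12.
|A ∖ B| = |A| − |A∩B| = 12 − 10 = 2.00.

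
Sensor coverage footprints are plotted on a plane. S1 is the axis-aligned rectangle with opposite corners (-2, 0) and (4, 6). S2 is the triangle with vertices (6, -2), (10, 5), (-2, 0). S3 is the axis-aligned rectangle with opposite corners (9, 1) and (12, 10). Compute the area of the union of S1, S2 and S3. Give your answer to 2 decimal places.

86.83

By inclusion–exclusion:
Individual areas: |S1| = 36, |S2| = 32, |S3| = 27.
|S1∩S2| = 7.5.
|S1∩S3| = 0 (no overlap).
|S2∩S3| = 0.6667.
|S1∩S2∩S3| = 0.
|S1 ∪ S2 ∪ S3| = 95 − 8.1667 + 0 = 86.83.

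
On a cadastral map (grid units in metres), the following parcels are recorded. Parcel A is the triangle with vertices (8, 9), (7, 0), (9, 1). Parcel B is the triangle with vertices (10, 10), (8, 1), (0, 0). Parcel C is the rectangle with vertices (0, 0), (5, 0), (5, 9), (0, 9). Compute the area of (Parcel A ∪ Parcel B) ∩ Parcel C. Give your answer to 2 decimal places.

The region (Parcel A ∪ Parcel B) ∩ Parcel C is the polygon with vertices (0,0), (5,5), (5,0.625).
By the shoelace formula its area is 10.94.

10.94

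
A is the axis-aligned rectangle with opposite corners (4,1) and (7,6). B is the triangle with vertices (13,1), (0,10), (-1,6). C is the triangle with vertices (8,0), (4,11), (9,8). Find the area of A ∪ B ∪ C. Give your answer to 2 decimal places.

56.11

By inclusion–exclusion:
Individual areas: |A| = 15, |B| = 30.5, |C| = 21.5.
|A∩B| = 6.4472.
|A∩C| = 1.9205.
|B∩C| = 3.896.
|A∩B∩C| = 1.3719.
|A ∪ B ∪ C| = 67 − 12.2636 + 1.3719 = 56.11.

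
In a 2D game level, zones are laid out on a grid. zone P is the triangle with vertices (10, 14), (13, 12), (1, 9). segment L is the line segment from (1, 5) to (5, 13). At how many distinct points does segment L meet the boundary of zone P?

The segment meets the boundary at (3.286,9.571), (3.769,10.538).

2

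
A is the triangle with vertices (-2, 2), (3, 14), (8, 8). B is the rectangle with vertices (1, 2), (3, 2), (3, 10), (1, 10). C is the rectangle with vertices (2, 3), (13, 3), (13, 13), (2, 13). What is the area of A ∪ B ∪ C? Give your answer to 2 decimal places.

By inclusion–exclusion:
Individual areas: |A| = 45, |B| = 16, |C| = 110.
|A∩B| = 11.0667.
|A∩C| = 29.975.
|B∩C|: x∈[2,3], y∈[3,10] → 1·7 = 7.
|A∩B∩C| = 5.3.
|A ∪ B ∪ C| = 171 − 48.0417 + 5.3 = 128.26.

128.26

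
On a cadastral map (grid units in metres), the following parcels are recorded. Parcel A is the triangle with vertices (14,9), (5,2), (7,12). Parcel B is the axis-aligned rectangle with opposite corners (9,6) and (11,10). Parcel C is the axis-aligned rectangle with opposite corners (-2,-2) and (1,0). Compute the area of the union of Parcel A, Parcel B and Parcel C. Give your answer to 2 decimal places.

By inclusion–exclusion:
Individual areas: |Parcel A| = 38, |Parcel B| = 8, |Parcel C| = 6.
|Parcel A∩Parcel B| = 7.7143.
|Parcel A∩Parcel C| = 0.
|Parcel B∩Parcel C| = 0 (no overlap).
|Parcel A∩Parcel B∩Parcel C| = 0.
|Parcel A ∪ Parcel B ∪ Parcel C| = 52 − 7.7143 + 0 = 44.29.

44.29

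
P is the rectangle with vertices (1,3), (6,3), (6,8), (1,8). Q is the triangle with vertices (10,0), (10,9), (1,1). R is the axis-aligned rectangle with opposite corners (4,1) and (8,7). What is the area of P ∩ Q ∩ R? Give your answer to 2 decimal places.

The intersection is the polygon with vertices (4,3), (4,3.667), (6,5.444), (6,3).
By the shoelace formula its area is 3.11.

3.11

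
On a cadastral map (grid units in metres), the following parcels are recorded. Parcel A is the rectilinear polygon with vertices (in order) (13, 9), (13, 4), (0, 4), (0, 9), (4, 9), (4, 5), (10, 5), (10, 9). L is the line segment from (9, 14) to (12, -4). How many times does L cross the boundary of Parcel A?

2

The segment meets the boundary at (10.667,4), (10,8).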